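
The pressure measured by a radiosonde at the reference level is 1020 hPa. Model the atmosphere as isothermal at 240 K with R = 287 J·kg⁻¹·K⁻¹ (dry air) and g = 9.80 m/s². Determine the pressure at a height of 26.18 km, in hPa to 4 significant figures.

Scale height: H = RT/g = 287 × 240 / 9.80 = 7028.6 m.
Barometric formula: P = P₀ exp(−z/H).
z/H = 26180/7028.6 = 3.7248; exp(−3.7248) = 0.024118.
P = 1020 × 0.024118 = 24.600 hPa.

P ≈ 24.60 hPa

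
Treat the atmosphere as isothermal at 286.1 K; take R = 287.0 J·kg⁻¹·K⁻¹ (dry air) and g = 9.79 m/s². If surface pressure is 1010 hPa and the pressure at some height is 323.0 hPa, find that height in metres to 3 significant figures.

z ≈ 9560 m

Scale height: H = RT/g = 287.0 × 286.1 / 9.79 = 8387.2 m.
Invert the barometric formula: z = H ln(P₀/P).
P₀/P = 1010/323.0 = 3.1269; ln(3.1269) = 1.1400.
z = 8387.2 × 1.1400 = 9561.4 m.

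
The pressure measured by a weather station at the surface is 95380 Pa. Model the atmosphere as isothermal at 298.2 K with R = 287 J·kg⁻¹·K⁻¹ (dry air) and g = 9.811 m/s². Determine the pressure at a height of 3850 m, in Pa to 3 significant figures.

Scale height: H = RT/g = 287 × 298.2 / 9.811 = 8723.2 m.
Barometric formula: P = P₀ exp(−z/H).
z/H = 3850.0/8723.2 = 0.44135; exp(−0.44135) = 0.64317.
P = 95380 × 0.64317 = 61346 Pa.

P ≈ 61300 Pa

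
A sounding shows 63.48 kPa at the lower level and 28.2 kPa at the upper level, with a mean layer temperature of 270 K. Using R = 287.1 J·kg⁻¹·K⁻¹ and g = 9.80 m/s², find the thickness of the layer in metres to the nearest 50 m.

Hypsometric equation: Δz = (R T̄/g) ln(P₁/P₂).
R T̄/g = 287.1 × 270 / 9.80 = 7909.9 m.
ln(63.48/28.2) = ln(2.2511) = 0.81142.
Δz = 7909.9 × 0.81142 = 6418.3 m.

Δz ≈ 6400 m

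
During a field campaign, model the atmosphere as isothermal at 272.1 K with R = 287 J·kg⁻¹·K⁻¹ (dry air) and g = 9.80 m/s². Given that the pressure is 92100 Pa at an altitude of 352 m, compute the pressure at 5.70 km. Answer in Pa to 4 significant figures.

Scale height: H = RT/g = 287 × 272.1 / 9.80 = 7968.6 m.
Between two levels, P₂ = P₁ exp(−Δz/H) with Δz = z₂ − z₁.
Δz = 5700.0 − 352.00 = 5348.0 m; Δz/H = 5348.0/7968.6 = 0.67113.
P₂ = 92100 × exp(−0.67113) = 92100 × 0.51113 = 47075 Pa.

P ≈ 47080 Pa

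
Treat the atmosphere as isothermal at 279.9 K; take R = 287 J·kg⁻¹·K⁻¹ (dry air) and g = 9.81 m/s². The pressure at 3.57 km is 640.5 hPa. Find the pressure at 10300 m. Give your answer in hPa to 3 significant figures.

Scale height: H = RT/g = 287 × 279.9 / 9.81 = 8188.7 m.
Between two levels, P₂ = P₁ exp(−Δz/H) with Δz = z₂ − z₁.
Δz = 10300 − 3570.0 = 6730.0 m; Δz/H = 6730.0/8188.7 = 0.82186.
P₂ = 640.5 × exp(−0.82186) = 640.5 × 0.43961 = 281.57 hPa.

P ≈ 282 hPa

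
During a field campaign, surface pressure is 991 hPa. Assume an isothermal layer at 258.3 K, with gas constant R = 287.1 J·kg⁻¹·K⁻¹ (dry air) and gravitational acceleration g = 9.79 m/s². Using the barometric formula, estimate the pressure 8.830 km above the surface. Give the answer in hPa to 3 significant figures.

P ≈ 309 hPa

Scale height: H = RT/g = 287.1 × 258.3 / 9.79 = 7574.9 m.
Barometric formula: P = P₀ exp(−z/H).
z/H = 8830.0/7574.9 = 1.1657; exp(−1.1657) = 0.31170.
P = 991 × 0.31170 = 308.89 hPa.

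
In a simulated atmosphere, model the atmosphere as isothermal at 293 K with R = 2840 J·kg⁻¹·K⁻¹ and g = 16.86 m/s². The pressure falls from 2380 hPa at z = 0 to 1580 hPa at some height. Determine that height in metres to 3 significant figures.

z ≈ 20200 m

Scale height: H = RT/g = 2840 × 293 / 16.86 = 49355 m.
Invert the barometric formula: z = H ln(P₀/P).
P₀/P = 2380/1580 = 1.5063; ln(1.5063) = 0.40966.
z = 49355 × 0.40966 = 20219 m.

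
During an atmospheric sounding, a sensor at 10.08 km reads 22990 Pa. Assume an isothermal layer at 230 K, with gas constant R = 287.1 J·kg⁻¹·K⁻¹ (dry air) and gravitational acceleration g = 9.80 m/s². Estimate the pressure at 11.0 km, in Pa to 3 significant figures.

Scale height: H = RT/g = 287.1 × 230 / 9.80 = 6738.1 m.
Between two levels, P₂ = P₁ exp(−Δz/H) with Δz = z₂ − z₁.
Δz = 11000 − 10080 = 920.00 m; Δz/H = 920.00/6738.1 = 0.13654.
P₂ = 22990 × exp(−0.13654) = 22990 × 0.87237 = 20056 Pa.

P ≈ 20100 Pa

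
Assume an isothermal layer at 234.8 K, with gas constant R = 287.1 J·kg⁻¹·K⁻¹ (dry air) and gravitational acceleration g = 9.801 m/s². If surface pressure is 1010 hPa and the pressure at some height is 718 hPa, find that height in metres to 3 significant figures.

z ≈ 2350 m

Scale height: H = RT/g = 287.1 × 234.8 / 9.801 = 6878.0 m.
Invert the barometric formula: z = H ln(P₀/P).
P₀/P = 1010/718 = 1.4067; ln(1.4067) = 0.34125.
z = 6878.0 × 0.34125 = 2347.1 m.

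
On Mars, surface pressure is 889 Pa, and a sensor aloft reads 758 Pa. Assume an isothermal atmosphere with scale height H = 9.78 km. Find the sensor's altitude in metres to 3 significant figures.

z ≈ 1560 m

Invert the barometric formula: z = H ln(P₀/P).
P₀/P = 889/758 = 1.1728; ln(1.1728) = 0.15939.
z = 9780.0 × 0.15939 = 1558.8 m.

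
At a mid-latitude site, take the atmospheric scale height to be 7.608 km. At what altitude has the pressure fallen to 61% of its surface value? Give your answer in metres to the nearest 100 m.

Set P/P₀ = exp(−z/H) = 0.61, so z = −H ln(0.61).
−ln(0.61) = 0.49430; z = 7608.0 × 0.49430 = 3760.6 m.

z ≈ 3800 m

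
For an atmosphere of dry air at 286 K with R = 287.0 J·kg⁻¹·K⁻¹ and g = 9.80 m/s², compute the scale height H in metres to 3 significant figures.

The scale height of an isothermal atmosphere is H = RT/g.
H = 287.0 × 286 / 9.80 = 82082/9.80 = 8375.7 m.

H ≈ 8380 m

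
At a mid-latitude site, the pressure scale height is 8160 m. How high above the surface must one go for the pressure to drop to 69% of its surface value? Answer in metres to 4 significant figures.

Set P/P₀ = exp(−z/H) = 0.69, so z = −H ln(0.69).
−ln(0.69) = 0.37106; z = 8160.0 × 0.37106 = 3027.8 m.

z ≈ 3028 m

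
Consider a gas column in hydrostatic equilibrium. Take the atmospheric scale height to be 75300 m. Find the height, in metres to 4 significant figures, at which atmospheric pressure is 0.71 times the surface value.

z ≈ 25790 m

Set P/P₀ = exp(−z/H) = 0.71, so z = −H ln(0.71).
−ln(0.71) = 0.34249; z = 75300 × 0.34249 = 25789 m.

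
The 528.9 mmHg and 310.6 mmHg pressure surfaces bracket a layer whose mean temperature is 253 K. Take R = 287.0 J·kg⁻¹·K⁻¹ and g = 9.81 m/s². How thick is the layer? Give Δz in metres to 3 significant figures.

Δz ≈ 3940 m

Hypsometric equation: Δz = (R T̄/g) ln(P₁/P₂).
R T̄/g = 287.0 × 253 / 9.81 = 7401.7 m.
ln(528.9/310.6) = ln(1.7028) = 0.53227.
Δz = 7401.7 × 0.53227 = 3939.7 m.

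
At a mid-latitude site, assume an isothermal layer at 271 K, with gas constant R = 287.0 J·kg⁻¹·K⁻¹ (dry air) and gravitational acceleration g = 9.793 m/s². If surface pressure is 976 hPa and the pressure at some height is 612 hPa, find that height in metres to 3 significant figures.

Scale height: H = RT/g = 287.0 × 271 / 9.793 = 7942.1 m.
Invert the barometric formula: z = H ln(P₀/P).
P₀/P = 976/612 = 1.5948; ln(1.5948) = 0.46675.
z = 7942.1 × 0.46675 = 3707.0 m.

z ≈ 3710 m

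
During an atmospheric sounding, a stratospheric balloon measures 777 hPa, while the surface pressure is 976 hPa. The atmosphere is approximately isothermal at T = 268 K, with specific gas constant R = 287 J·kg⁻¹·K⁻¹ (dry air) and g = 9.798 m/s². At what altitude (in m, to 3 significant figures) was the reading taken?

z ≈ 1790 m

Scale height: H = RT/g = 287 × 268 / 9.798 = 7850.2 m.
Invert the barometric formula: z = H ln(P₀/P).
P₀/P = 976/777 = 1.2561; ln(1.2561) = 0.22801.
z = 7850.2 × 0.22801 = 1789.9 m.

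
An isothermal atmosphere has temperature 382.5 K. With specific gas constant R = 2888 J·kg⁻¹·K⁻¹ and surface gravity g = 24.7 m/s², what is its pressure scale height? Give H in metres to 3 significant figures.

H ≈ 44700 m

The scale height of an isothermal atmosphere is H = RT/g.
H = 2888 × 382.5 / 24.7 = 1104700/24.7 = 44725 m.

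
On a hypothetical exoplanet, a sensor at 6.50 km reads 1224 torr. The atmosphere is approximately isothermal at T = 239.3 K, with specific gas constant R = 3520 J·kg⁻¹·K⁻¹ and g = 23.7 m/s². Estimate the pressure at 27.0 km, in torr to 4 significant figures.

P ≈ 687.5 torr

Scale height: H = RT/g = 3520 × 239.3 / 23.7 = 35542 m.
Between two levels, P₂ = P₁ exp(−Δz/H) with Δz = z₂ − z₁.
Δz = 27000 − 6500.0 = 20500 m; Δz/H = 20500/35542 = 0.57678.
P₂ = 1224 × exp(−0.57678) = 1224 × 0.56170 = 687.52 torr.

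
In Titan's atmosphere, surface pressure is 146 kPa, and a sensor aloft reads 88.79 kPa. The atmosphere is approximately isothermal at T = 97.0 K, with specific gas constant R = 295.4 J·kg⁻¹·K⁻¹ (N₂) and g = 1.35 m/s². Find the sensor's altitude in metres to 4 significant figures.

z ≈ 10560 m

Scale height: H = RT/g = 295.4 × 97.0 / 1.35 = 21225 m.
Invert the barometric formula: z = H ln(P₀/P).
P₀/P = 146/88.79 = 1.6443; ln(1.6443) = 0.49731.
z = 21225 × 0.49731 = 10555 m.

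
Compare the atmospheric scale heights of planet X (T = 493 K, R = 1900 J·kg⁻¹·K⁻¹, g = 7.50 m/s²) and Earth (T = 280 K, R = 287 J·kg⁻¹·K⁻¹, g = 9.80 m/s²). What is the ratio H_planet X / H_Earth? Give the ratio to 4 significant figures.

H = RT/g for each body.
H_planet X = 1900 × 493 / 7.50 = 124890 m.
H_Earth = 287 × 280 / 9.80 = 8200.0 m.
H_planet X/H_Earth = 124890/8200.0 = 15.230.

H_planet X/H_Earth ≈ 15.23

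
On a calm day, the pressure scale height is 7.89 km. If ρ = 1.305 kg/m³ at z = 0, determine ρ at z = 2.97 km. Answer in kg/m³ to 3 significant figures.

ρ ≈ 0.896 kg/m³

In an isothermal atmosphere, density decays like pressure: ρ = ρ₀ exp(−z/H).
z/H = 2970.0/7890.0 = 0.37643; exp(−0.37643) = 0.68631.
ρ = 1.305 × 0.68631 = 0.89563 kg/m³.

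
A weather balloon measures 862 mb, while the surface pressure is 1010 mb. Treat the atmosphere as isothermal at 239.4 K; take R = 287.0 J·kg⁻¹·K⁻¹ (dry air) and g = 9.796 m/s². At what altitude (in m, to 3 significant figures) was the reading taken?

z ≈ 1110 m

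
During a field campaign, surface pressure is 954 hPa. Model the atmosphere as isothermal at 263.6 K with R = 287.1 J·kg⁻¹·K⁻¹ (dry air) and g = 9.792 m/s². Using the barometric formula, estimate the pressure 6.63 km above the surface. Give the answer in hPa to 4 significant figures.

P ≈ 404.6 hPa

Scale height: H = RT/g = 287.1 × 263.6 / 9.792 = 7728.7 m.
Barometric formula: P = P₀ exp(−z/H).
z/H = 6630.0/7728.7 = 0.85784; exp(−0.85784) = 0.42408.
P = 954 × 0.42408 = 404.57 hPa.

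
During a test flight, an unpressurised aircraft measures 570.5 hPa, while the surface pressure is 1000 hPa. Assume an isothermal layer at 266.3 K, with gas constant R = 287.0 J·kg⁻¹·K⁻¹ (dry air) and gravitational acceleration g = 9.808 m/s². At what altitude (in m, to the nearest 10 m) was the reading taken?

z ≈ 4370 m

Scale height: H = RT/g = 287.0 × 266.3 / 9.808 = 7792.4 m.
Invert the barometric formula: z = H ln(P₀/P).
P₀/P = 1000/570.5 = 1.7528; ln(1.7528) = 0.56121.
z = 7792.4 × 0.56121 = 4373.2 m.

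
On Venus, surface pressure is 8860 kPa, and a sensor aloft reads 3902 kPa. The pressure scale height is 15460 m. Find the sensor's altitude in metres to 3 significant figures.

Invert the barometric formula: z = H ln(P₀/P).
P₀/P = 8860/3902 = 2.2706; ln(2.2706) = 0.82004.
z = 15460 × 0.82004 = 12678 m.

z ≈ 12700 m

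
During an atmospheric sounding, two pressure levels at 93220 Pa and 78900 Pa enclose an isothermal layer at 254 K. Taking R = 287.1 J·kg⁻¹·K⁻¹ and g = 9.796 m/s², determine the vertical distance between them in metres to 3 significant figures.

Δz ≈ 1240 m

Hypsometric equation: Δz = (R T̄/g) ln(P₁/P₂).
R T̄/g = 287.1 × 254 / 9.796 = 7444.2 m.
ln(93220/78900) = ln(1.1815) = 0.16678.
Δz = 7444.2 × 0.16678 = 1241.5 m.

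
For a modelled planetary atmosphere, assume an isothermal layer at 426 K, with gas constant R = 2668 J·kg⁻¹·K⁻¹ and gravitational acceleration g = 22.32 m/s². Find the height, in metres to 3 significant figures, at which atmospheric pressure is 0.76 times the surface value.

z ≈ 14000 m

Scale height: H = RT/g = 2668 × 426 / 22.32 = 50922 m.
Set P/P₀ = exp(−z/H) = 0.76, so z = −H ln(0.76).
−ln(0.76) = 0.27444; z = 50922 × 0.27444 = 13975 m.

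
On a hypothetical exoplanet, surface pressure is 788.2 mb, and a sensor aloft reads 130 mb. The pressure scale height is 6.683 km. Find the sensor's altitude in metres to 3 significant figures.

z ≈ 12000 m

Invert the barometric formula: z = H ln(P₀/P).
P₀/P = 788.2/130 = 6.0631; ln(6.0631) = 1.8022.
z = 6683.0 × 1.8022 = 12044 m.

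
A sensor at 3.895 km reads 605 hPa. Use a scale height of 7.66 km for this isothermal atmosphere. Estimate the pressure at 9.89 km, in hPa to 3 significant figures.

Between two levels, P₂ = P₁ exp(−Δz/H) with Δz = z₂ − z₁.
Δz = 9890.0 − 3895.0 = 5995.0 m; Δz/H = 5995.0/7660.0 = 0.78264.
P₂ = 605 × exp(−0.78264) = 605 × 0.45720 = 276.61 hPa.

P ≈ 277 hPa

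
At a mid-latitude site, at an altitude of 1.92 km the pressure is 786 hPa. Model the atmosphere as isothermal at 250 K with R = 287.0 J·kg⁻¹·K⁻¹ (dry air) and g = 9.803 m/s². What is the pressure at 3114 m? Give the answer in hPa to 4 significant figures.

P ≈ 667.7 hPa

Scale height: H = RT/g = 287.0 × 250 / 9.803 = 7319.2 m.
Between two levels, P₂ = P₁ exp(−Δz/H) with Δz = z₂ − z₁.
Δz = 3114.0 − 1920.0 = 1194.0 m; Δz/H = 1194.0/7319.2 = 0.16313.
P₂ = 786 × exp(−0.16313) = 786 × 0.84948 = 667.69 hPa.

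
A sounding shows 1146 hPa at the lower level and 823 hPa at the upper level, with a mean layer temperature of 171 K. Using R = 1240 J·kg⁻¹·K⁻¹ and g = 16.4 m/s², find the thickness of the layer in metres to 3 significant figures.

Hypsometric equation: Δz = (R T̄/g) ln(P₁/P₂).
R T̄/g = 1240 × 171 / 16.4 = 12929 m.
ln(1146/823) = ln(1.3925) = 0.33110.
Δz = 12929 × 0.33110 = 4280.8 m.

Δz ≈ 4280 m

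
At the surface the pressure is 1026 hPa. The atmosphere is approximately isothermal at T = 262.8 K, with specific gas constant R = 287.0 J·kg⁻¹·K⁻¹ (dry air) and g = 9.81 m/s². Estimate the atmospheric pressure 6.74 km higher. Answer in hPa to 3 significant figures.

Scale height: H = RT/g = 287.0 × 262.8 / 9.81 = 7688.4 m.
Barometric formula: P = P₀ exp(−z/H).
z/H = 6740.0/7688.4 = 0.87665; exp(−0.87665) = 0.41617.
P = 1026 × 0.41617 = 426.99 hPa.

P ≈ 427 hPa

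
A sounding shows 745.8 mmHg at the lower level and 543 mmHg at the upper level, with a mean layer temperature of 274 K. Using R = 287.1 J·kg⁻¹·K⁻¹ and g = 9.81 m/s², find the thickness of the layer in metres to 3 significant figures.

Hypsometric equation: Δz = (R T̄/g) ln(P₁/P₂).
R T̄/g = 287.1 × 274 / 9.81 = 8018.9 m.
ln(745.8/543) = ln(1.3735) = 0.31736.
Δz = 8018.9 × 0.31736 = 2544.9 m.

Δz ≈ 2540 m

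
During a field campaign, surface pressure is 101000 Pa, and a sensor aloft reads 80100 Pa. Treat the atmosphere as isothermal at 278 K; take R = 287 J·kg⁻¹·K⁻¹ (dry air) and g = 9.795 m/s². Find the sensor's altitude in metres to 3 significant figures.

Scale height: H = RT/g = 287 × 278 / 9.795 = 8145.6 m.
Invert the barometric formula: z = H ln(P₀/P).
P₀/P = 101000/80100 = 1.2609; ln(1.2609) = 0.23183.
z = 8145.6 × 0.23183 = 1888.4 m.

z ≈ 1890 m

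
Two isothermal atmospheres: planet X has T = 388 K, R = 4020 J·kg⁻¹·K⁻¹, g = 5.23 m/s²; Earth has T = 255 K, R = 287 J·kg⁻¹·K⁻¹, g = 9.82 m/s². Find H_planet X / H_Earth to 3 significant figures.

H_planet X/H_Earth ≈ 40.0

H = RT/g for each body.
H_planet X = 4020 × 388 / 5.23 = 298230 m.
H_Earth = 287 × 255 / 9.82 = 7452.6 m.
H_planet X/H_Earth = 298230/7452.6 = 40.017.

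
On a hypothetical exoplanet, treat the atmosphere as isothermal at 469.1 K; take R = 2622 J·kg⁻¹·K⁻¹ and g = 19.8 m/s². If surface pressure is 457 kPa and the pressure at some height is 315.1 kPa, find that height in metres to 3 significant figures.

Scale height: H = RT/g = 2622 × 469.1 / 19.8 = 62120 m.
Invert the barometric formula: z = H ln(P₀/P).
P₀/P = 457/315.1 = 1.4503; ln(1.4503) = 0.37177.
z = 62120 × 0.37177 = 23094 m.

z ≈ 23100 m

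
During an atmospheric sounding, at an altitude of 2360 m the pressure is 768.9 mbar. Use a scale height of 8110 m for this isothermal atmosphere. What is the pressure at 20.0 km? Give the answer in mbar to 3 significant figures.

Between two levels, P₂ = P₁ exp(−Δz/H) with Δz = z₂ − z₁.
Δz = 20000 − 2360.0 = 17640 m; Δz/H = 17640/8110.0 = 2.1751.
P₂ = 768.9 × exp(−2.1751) = 768.9 × 0.11360 = 87.347 mbar.

P ≈ 87.3 mbar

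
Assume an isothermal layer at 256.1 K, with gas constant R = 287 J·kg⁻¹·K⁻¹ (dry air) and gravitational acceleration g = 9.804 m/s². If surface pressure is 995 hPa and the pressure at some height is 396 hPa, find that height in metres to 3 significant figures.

Scale height: H = RT/g = 287 × 256.1 / 9.804 = 7497.0 m.
Invert the barometric formula: z = H ln(P₀/P).
P₀/P = 995/396 = 2.5126; ln(2.5126) = 0.92132.
z = 7497.0 × 0.92132 = 6907.1 m.

z ≈ 6910 m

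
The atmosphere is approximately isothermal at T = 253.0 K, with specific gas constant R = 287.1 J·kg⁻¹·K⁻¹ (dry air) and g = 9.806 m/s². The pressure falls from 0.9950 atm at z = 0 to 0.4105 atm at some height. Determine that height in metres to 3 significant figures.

z ≈ 6560 m

Scale height: H = RT/g = 287.1 × 253.0 / 9.806 = 7407.3 m.
Invert the barometric formula: z = H ln(P₀/P).
P₀/P = 0.9950/0.4105 = 2.4239; ln(2.4239) = 0.88538.
z = 7407.3 × 0.88538 = 6558.3 m.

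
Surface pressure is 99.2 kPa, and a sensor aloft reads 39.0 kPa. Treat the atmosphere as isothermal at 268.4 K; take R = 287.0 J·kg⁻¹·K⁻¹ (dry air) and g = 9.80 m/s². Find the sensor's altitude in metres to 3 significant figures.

Scale height: H = RT/g = 287.0 × 268.4 / 9.80 = 7860.3 m.
Invert the barometric formula: z = H ln(P₀/P).
P₀/P = 99.2/39.0 = 2.5436; ln(2.5436) = 0.93358.
z = 7860.3 × 0.93358 = 7338.2 m.

z ≈ 7340 m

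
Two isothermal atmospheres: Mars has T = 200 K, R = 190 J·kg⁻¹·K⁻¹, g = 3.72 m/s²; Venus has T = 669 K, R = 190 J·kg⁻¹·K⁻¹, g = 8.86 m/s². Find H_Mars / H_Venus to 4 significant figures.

H_Mars/H_Venus ≈ 0.7120

H = RT/g for each body.
H_Mars = 190 × 200 / 3.72 = 10215 m.
H_Venus = 190 × 669 / 8.86 = 14347 m.
H_Mars/H_Venus = 10215/14347 = 0.71200.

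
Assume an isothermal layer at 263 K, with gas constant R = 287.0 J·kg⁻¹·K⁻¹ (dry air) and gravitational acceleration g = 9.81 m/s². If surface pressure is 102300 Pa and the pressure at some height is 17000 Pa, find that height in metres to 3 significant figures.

Scale height: H = RT/g = 287.0 × 263 / 9.81 = 7694.3 m.
Invert the barometric formula: z = H ln(P₀/P).
P₀/P = 102300/17000 = 6.0176; ln(6.0176) = 1.7947.
z = 7694.3 × 1.7947 = 13809 m.

z ≈ 13800 m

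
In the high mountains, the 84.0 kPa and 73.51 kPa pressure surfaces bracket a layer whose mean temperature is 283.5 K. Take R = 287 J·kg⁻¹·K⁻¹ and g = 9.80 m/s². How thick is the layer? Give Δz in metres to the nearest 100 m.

Δz ≈ 1100 m

Hypsometric equation: Δz = (R T̄/g) ln(P₁/P₂).
R T̄/g = 287 × 283.5 / 9.80 = 8302.5 m.
ln(84.0/73.51) = ln(1.1427) = 0.13339.
Δz = 8302.5 × 0.13339 = 1107.5 m.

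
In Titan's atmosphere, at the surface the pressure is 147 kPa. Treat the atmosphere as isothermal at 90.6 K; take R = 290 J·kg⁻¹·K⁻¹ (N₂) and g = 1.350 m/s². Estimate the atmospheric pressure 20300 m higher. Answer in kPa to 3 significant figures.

Scale height: H = RT/g = 290 × 90.6 / 1.350 = 19462 m.
Barometric formula: P = P₀ exp(−z/H).
z/H = 20300/19462 = 1.0431; exp(−1.0431) = 0.35236.
P = 147 × 0.35236 = 51.797 kPa.

P ≈ 51.8 kPa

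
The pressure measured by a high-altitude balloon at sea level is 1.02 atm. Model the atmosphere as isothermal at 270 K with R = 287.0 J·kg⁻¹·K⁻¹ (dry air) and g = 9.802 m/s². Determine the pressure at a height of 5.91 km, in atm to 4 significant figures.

Scale height: H = RT/g = 287.0 × 270 / 9.802 = 7905.5 m.
Barometric formula: P = P₀ exp(−z/H).
z/H = 5910.0/7905.5 = 0.74758; exp(−0.74758) = 0.47351.
P = 1.02 × 0.47351 = 0.48298 atm.

P ≈ 0.4830 atm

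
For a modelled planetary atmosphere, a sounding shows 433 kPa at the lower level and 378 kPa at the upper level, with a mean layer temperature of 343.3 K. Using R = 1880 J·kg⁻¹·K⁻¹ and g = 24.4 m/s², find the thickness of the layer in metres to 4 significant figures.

Hypsometric equation: Δz = (R T̄/g) ln(P₁/P₂).
R T̄/g = 1880 × 343.3 / 24.4 = 26451 m.
ln(433/378) = ln(1.1455) = 0.13584.
Δz = 26451 × 0.13584 = 3593.1 m.

Δz ≈ 3593 m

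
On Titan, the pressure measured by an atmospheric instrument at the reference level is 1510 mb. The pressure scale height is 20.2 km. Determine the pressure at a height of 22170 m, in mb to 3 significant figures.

P ≈ 504 mb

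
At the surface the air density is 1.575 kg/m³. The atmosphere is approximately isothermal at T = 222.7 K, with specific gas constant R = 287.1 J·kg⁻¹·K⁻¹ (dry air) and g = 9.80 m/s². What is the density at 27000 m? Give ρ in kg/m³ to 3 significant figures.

ρ ≈ 0.0251 kg/m³

Scale height: H = RT/g = 287.1 × 222.7 / 9.80 = 6524.2 m.
In an isothermal atmosphere, density decays like pressure: ρ = ρ₀ exp(−z/H).
z/H = 27000/6524.2 = 4.1384; exp(−4.1384) = 0.015948.
ρ = 1.575 × 0.015948 = 0.025118 kg/m³.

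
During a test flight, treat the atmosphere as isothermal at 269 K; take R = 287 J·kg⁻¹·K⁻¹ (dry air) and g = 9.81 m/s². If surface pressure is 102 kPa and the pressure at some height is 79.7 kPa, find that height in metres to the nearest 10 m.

z ≈ 1940 m

Scale height: H = RT/g = 287 × 269 / 9.81 = 7869.8 m.
Invert the barometric formula: z = H ln(P₀/P).
P₀/P = 102/79.7 = 1.2798; ln(1.2798) = 0.24670.
z = 7869.8 × 0.24670 = 1941.5 m.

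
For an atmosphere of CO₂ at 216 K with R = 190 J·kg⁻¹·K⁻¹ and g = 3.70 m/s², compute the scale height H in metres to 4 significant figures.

H ≈ 11090 m

The scale height of an isothermal atmosphere is H = RT/g.
H = 190 × 216 / 3.70 = 41040/3.70 = 11092 m.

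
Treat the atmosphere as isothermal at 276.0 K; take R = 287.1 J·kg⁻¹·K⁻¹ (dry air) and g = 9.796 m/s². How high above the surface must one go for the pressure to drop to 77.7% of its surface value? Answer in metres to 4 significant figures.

Scale height: H = RT/g = 287.1 × 276.0 / 9.796 = 8089.0 m.
Set P/P₀ = exp(−z/H) = 0.777, so z = −H ln(0.777).
−ln(0.777) = 0.25231; z = 8089.0 × 0.25231 = 2040.9 m.

z ≈ 2041 m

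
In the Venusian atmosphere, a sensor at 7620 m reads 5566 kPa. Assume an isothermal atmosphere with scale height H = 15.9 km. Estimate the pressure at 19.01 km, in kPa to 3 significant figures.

P ≈ 2720 kPa

Between two levels, P₂ = P₁ exp(−Δz/H) with Δz = z₂ − z₁.
Δz = 19010 − 7620.0 = 11390 m; Δz/H = 11390/15900 = 0.71635.
P₂ = 5566 × exp(−0.71635) = 5566 × 0.48853 = 2719.2 kPa.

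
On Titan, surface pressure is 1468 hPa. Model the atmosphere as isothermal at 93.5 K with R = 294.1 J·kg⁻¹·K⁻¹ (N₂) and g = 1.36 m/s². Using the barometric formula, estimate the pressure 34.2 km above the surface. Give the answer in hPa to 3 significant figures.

P ≈ 270 hPa

Scale height: H = RT/g = 294.1 × 93.5 / 1.36 = 20219 m.
Barometric formula: P = P₀ exp(−z/H).
z/H = 34200/20219 = 1.6915; exp(−1.6915) = 0.18424.
P = 1468 × 0.18424 = 270.46 hPa.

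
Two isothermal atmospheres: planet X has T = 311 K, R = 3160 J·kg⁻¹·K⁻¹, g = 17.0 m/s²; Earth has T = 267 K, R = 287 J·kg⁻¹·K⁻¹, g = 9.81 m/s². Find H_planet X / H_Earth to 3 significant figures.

H_planet X/H_Earth ≈ 7.40

H = RT/g for each body.
H_planet X = 3160 × 311 / 17.0 = 57809 m.
H_Earth = 287 × 267 / 9.81 = 7811.3 m.
H_planet X/H_Earth = 57809/7811.3 = 7.4007.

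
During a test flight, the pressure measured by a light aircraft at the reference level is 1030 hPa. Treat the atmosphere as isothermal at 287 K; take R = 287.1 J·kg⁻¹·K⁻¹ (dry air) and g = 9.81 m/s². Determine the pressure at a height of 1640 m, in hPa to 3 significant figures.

P ≈ 847 hPa

Scale height: H = RT/g = 287.1 × 287 / 9.81 = 8399.4 m.
Barometric formula: P = P₀ exp(−z/H).
z/H = 1640.0/8399.4 = 0.19525; exp(−0.19525) = 0.82263.
P = 1030 × 0.82263 = 847.31 hPa.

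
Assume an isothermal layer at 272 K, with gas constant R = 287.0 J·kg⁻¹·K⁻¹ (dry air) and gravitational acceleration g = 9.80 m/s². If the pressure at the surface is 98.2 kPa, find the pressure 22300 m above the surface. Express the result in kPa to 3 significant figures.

Scale height: H = RT/g = 287.0 × 272 / 9.80 = 7965.7 m.
Barometric formula: P = P₀ exp(−z/H).
z/H = 22300/7965.7 = 2.7995; exp(−2.7995) = 0.060840.
P = 98.2 × 0.060840 = 5.9745 kPa.

P ≈ 5.97 kPa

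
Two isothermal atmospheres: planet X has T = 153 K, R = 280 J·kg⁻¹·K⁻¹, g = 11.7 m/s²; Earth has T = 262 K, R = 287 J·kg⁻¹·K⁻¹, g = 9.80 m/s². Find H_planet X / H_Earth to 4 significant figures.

H = RT/g for each body.
H_planet X = 280 × 153 / 11.7 = 3661.5 m.
H_Earth = 287 × 262 / 9.80 = 7672.9 m.
H_planet X/H_Earth = 3661.5/7672.9 = 0.47720.

H_planet X/H_Earth ≈ 0.4772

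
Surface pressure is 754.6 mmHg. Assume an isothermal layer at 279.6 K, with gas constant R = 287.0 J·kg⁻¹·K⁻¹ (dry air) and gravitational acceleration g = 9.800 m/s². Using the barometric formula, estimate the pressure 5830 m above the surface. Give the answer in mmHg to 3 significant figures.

Scale height: H = RT/g = 287.0 × 279.6 / 9.800 = 8188.3 m.
Barometric formula: P = P₀ exp(−z/H).
z/H = 5830.0/8188.3 = 0.71199; exp(−0.71199) = 0.49067.
P = 754.6 × 0.49067 = 370.26 mmHg.

P ≈ 370 mmHg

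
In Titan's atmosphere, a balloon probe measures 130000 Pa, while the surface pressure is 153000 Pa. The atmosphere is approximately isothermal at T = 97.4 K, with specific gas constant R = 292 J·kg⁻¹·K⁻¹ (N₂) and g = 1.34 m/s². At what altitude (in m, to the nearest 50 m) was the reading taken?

z ≈ 3450 m

Scale height: H = RT/g = 292 × 97.4 / 1.34 = 21224 m.
Invert the barometric formula: z = H ln(P₀/P).
P₀/P = 153000/130000 = 1.1769; ln(1.1769) = 0.16288.
z = 21224 × 0.16288 = 3457.0 m.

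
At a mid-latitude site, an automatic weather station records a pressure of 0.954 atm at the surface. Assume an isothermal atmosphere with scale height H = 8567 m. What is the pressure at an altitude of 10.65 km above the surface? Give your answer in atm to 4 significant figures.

P ≈ 0.2752 atm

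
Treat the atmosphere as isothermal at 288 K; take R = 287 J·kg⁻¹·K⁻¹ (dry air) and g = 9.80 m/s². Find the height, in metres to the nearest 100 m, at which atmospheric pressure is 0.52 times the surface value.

z ≈ 5500 m

Scale height: H = RT/g = 287 × 288 / 9.80 = 8434.3 m.
Set P/P₀ = exp(−z/H) = 0.52, so z = −H ln(0.52).
−ln(0.52) = 0.65393; z = 8434.3 × 0.65393 = 5515.4 m.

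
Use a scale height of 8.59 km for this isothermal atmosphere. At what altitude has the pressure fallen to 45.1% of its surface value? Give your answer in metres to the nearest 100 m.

z ≈ 6800 m

Set P/P₀ = exp(−z/H) = 0.451, so z = −H ln(0.451).
−ln(0.451) = 0.79629; z = 8590.0 × 0.79629 = 6840.1 m.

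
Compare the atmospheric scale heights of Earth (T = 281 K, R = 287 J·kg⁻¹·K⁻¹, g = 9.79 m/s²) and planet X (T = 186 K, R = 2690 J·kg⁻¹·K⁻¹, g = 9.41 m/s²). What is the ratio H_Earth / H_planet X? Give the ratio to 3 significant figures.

H_Earth/H_planet X ≈ 0.155

H = RT/g for each body.
H_Earth = 287 × 281 / 9.79 = 8237.7 m.
H_planet X = 2690 × 186 / 9.41 = 53171 m.
H_Earth/H_planet X = 8237.7/53171 = 0.15493.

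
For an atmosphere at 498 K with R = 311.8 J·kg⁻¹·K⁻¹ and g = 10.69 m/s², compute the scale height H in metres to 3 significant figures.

The scale height of an isothermal atmosphere is H = RT/g.
H = 311.8 × 498 / 10.69 = 155280/10.69 = 14526 m.

H ≈ 14500 m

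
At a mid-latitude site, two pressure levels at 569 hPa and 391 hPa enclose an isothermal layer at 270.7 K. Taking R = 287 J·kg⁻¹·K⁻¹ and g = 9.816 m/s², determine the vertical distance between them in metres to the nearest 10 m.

Δz ≈ 2970 m

Hypsometric equation: Δz = (R T̄/g) ln(P₁/P₂).
R T̄/g = 287 × 270.7 / 9.816 = 7914.7 m.
ln(569/391) = ln(1.4552) = 0.37514.
Δz = 7914.7 × 0.37514 = 2969.1 m.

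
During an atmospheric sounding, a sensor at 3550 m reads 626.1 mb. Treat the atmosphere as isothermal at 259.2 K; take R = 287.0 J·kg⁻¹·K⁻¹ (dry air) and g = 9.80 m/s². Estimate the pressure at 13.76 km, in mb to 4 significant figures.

P ≈ 163.1 mb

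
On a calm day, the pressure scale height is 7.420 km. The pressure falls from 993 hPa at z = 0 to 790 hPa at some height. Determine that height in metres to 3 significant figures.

Invert the barometric formula: z = H ln(P₀/P).
P₀/P = 993/790 = 1.2570; ln(1.2570) = 0.22873.
z = 7420.0 × 0.22873 = 1697.2 m.

z ≈ 1700 m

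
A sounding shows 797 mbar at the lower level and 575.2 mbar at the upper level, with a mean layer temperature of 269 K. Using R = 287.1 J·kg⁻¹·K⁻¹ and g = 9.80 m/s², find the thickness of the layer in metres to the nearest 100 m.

Hypsometric equation: Δz = (R T̄/g) ln(P₁/P₂).
R T̄/g = 287.1 × 269 / 9.80 = 7880.6 m.
ln(797/575.2) = ln(1.3856) = 0.32613.
Δz = 7880.6 × 0.32613 = 2570.1 m.

Δz ≈ 2600 m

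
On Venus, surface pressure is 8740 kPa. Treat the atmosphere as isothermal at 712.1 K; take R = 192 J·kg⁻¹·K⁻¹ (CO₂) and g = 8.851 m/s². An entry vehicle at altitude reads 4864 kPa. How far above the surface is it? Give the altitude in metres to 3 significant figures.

Scale height: H = RT/g = 192 × 712.1 / 8.851 = 15447 m.
Invert the barometric formula: z = H ln(P₀/P).
P₀/P = 8740/4864 = 1.7969; ln(1.7969) = 0.58606.
z = 15447 × 0.58606 = 9052.9 m.

z ≈ 9050 m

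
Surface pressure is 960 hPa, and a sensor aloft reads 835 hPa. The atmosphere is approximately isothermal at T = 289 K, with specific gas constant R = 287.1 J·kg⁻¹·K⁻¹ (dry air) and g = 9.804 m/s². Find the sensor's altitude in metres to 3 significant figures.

Scale height: H = RT/g = 287.1 × 289 / 9.804 = 8463.1 m.
Invert the barometric formula: z = H ln(P₀/P).
P₀/P = 960/835 = 1.1497; ln(1.1497) = 0.13950.
z = 8463.1 × 0.13950 = 1180.6 m.

z ≈ 1180 m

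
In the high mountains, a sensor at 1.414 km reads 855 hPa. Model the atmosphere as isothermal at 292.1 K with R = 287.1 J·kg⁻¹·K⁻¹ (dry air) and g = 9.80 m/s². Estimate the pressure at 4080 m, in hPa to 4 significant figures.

Scale height: H = RT/g = 287.1 × 292.1 / 9.80 = 8557.3 m.
Between two levels, P₂ = P₁ exp(−Δz/H) with Δz = z₂ − z₁.
Δz = 4080.0 − 1414.0 = 2666.0 m; Δz/H = 2666.0/8557.3 = 0.31155.
P₂ = 855 × exp(−0.31155) = 855 × 0.73231 = 626.13 hPa.

P ≈ 626.1 hPa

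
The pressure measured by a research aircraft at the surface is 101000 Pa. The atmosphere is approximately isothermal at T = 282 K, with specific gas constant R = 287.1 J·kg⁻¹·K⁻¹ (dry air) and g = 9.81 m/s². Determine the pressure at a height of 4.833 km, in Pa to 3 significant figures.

P ≈ 56200 Pa

Scale height: H = RT/g = 287.1 × 282 / 9.81 = 8253.0 m.
Barometric formula: P = P₀ exp(−z/H).
z/H = 4833.0/8253.0 = 0.58561; exp(−0.58561) = 0.55677.
P = 101000 × 0.55677 = 56234 Pa.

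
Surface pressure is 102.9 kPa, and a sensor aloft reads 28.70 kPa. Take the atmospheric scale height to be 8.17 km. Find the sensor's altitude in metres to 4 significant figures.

z ≈ 10430 m

Invert the barometric formula: z = H ln(P₀/P).
P₀/P = 102.9/28.70 = 3.5854; ln(3.5854) = 1.2769.
z = 8170.0 × 1.2769 = 10432 m.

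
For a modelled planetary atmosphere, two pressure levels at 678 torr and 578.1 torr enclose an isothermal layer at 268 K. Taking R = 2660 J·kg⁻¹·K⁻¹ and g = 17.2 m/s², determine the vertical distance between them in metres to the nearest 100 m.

Hypsometric equation: Δz = (R T̄/g) ln(P₁/P₂).
R T̄/g = 2660 × 268 / 17.2 = 41447 m.
ln(678/578.1) = ln(1.1728) = 0.15939.
Δz = 41447 × 0.15939 = 6606.2 m.

Δz ≈ 6600 m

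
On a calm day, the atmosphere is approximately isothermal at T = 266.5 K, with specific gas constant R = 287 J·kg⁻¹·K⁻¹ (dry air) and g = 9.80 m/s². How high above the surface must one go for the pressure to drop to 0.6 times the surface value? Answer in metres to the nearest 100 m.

z ≈ 4000 m

Scale height: H = RT/g = 287 × 266.5 / 9.80 = 7804.6 m.
Set P/P₀ = exp(−z/H) = 0.6, so z = −H ln(0.6).
−ln(0.6) = 0.51083; z = 7804.6 × 0.51083 = 3986.8 m.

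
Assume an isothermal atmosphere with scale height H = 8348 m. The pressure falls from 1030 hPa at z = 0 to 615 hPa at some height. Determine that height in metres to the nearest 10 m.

z ≈ 4300 m

Invert the barometric formula: z = H ln(P₀/P).
P₀/P = 1030/615 = 1.6748; ln(1.6748) = 0.51569.
z = 8348.0 × 0.51569 = 4305.0 m.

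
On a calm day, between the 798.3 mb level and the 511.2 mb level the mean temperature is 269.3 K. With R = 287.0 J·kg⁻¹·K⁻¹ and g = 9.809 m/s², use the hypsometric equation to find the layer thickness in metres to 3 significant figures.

Hypsometric equation: Δz = (R T̄/g) ln(P₁/P₂).
R T̄/g = 287.0 × 269.3 / 9.809 = 7879.4 m.
ln(798.3/511.2) = ln(1.5616) = 0.44571.
Δz = 7879.4 × 0.44571 = 3511.9 m.

Δz ≈ 3510 m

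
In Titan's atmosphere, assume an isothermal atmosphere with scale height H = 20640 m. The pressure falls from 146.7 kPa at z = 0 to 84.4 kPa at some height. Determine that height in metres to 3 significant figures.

Invert the barometric formula: z = H ln(P₀/P).
P₀/P = 146.7/84.4 = 1.7382; ln(1.7382) = 0.55285.
z = 20640 × 0.55285 = 11411 m.

z ≈ 11400 m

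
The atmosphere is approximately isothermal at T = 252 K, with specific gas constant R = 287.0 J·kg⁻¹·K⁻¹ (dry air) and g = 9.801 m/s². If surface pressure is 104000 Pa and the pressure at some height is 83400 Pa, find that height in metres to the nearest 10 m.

Scale height: H = RT/g = 287.0 × 252 / 9.801 = 7379.2 m.
Invert the barometric formula: z = H ln(P₀/P).
P₀/P = 104000/83400 = 1.2470; ln(1.2470) = 0.22074.
z = 7379.2 × 0.22074 = 1628.9 m.

z ≈ 1630 m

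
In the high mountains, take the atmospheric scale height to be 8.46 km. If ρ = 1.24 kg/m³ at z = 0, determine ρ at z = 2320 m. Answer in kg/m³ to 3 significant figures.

ρ ≈ 0.943 kg/m³

In an isothermal atmosphere, density decays like pressure: ρ = ρ₀ exp(−z/H).
z/H = 2320.0/8460.0 = 0.27423; exp(−0.27423) = 0.76016.
ρ = 1.24 × 0.76016 = 0.94260 kg/m³.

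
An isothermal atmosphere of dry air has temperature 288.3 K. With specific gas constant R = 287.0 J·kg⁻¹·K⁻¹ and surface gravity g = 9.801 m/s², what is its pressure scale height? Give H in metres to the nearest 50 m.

H ≈ 8450 m

The scale height of an isothermal atmosphere is H = RT/g.
H = 287.0 × 288.3 / 9.801 = 82742/9.801 = 8442.2 m.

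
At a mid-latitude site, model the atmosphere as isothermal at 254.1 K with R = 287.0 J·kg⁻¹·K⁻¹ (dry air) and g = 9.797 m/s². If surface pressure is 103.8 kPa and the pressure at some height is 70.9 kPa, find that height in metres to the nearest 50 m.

z ≈ 2850 m

Scale height: H = RT/g = 287.0 × 254.1 / 9.797 = 7443.8 m.
Invert the barometric formula: z = H ln(P₀/P).
P₀/P = 103.8/70.9 = 1.4640; ln(1.4640) = 0.38117.
z = 7443.8 × 0.38117 = 2837.4 m.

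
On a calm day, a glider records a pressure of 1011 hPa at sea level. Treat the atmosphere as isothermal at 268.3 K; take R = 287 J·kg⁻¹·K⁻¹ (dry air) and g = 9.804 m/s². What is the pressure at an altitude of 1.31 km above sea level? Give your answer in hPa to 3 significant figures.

P ≈ 856 hPa

Scale height: H = RT/g = 287 × 268.3 / 9.804 = 7854.2 m.
Barometric formula: P = P₀ exp(−z/H).
z/H = 1310.0/7854.2 = 0.16679; exp(−0.16679) = 0.84638.
P = 1011 × 0.84638 = 855.69 hPa.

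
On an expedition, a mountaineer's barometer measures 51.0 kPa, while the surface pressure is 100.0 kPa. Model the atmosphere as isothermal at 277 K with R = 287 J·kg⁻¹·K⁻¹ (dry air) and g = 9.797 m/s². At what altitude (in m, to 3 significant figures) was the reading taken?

z ≈ 5460 m

Scale height: H = RT/g = 287 × 277 / 9.797 = 8114.6 m.
Invert the barometric formula: z = H ln(P₀/P).
P₀/P = 100.0/51.0 = 1.9608; ln(1.9608) = 0.67335.
z = 8114.6 × 0.67335 = 5464.0 m.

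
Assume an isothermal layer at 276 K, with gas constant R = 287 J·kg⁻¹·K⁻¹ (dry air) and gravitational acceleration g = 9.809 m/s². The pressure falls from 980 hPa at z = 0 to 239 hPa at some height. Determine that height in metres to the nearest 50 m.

z ≈ 11400 m

Scale height: H = RT/g = 287 × 276 / 9.809 = 8075.4 m.
Invert the barometric formula: z = H ln(P₀/P).
P₀/P = 980/239 = 4.1004; ln(4.1004) = 1.4111.
z = 8075.4 × 1.4111 = 11395 m.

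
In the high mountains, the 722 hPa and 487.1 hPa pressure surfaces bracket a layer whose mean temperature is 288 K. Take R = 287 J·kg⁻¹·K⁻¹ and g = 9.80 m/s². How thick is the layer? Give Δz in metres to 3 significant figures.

Δz ≈ 3320 m

Hypsometric equation: Δz = (R T̄/g) ln(P₁/P₂).
R T̄/g = 287 × 288 / 9.80 = 8434.3 m.
ln(722/487.1) = ln(1.4822) = 0.39353.
Δz = 8434.3 × 0.39353 = 3319.2 m.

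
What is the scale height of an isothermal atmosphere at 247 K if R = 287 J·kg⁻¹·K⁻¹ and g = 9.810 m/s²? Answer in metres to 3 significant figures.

H ≈ 7230 m

The scale height of an isothermal atmosphere is H = RT/g.
H = 287 × 247 / 9.810 = 70889/9.810 = 7226.2 m.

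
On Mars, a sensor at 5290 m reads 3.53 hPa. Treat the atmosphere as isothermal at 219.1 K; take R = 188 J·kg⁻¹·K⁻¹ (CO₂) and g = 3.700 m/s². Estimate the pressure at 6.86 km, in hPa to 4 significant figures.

Scale height: H = RT/g = 188 × 219.1 / 3.700 = 11133 m.
Between two levels, P₂ = P₁ exp(−Δz/H) with Δz = z₂ − z₁.
Δz = 6860.0 − 5290.0 = 1570.0 m; Δz/H = 1570.0/11133 = 0.14102.
P₂ = 3.53 × exp(−0.14102) = 3.53 × 0.86847 = 3.0657 hPa.

P ≈ 3.066 hPa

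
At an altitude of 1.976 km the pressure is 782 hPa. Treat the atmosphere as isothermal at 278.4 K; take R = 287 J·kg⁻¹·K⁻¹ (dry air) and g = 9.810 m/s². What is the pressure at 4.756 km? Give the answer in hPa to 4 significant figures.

P ≈ 555.9 hPa

Scale height: H = RT/g = 287 × 278.4 / 9.810 = 8144.8 m.
Between two levels, P₂ = P₁ exp(−Δz/H) with Δz = z₂ − z₁.
Δz = 4756.0 − 1976.0 = 2780.0 m; Δz/H = 2780.0/8144.8 = 0.34132.
P₂ = 782 × exp(−0.34132) = 782 × 0.71083 = 555.87 hPa.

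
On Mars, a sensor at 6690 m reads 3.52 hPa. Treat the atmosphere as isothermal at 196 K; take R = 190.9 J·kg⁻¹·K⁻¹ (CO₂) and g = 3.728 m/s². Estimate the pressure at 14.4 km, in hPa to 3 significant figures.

Scale height: H = RT/g = 190.9 × 196 / 3.728 = 10037 m.
Between two levels, P₂ = P₁ exp(−Δz/H) with Δz = z₂ − z₁.
Δz = 14400 − 6690.0 = 7710.0 m; Δz/H = 7710.0/10037 = 0.76816.
P₂ = 3.52 × exp(−0.76816) = 3.52 × 0.46387 = 1.6328 hPa.

P ≈ 1.63 hPa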